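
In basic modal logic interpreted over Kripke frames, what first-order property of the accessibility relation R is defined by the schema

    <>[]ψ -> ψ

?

This is a form of the B axiom.
Its frame correspondent is symmetry — forall x forall y (Rxy -> Ryx).

symmetry: forall x forall y (Rxy -> Ryx)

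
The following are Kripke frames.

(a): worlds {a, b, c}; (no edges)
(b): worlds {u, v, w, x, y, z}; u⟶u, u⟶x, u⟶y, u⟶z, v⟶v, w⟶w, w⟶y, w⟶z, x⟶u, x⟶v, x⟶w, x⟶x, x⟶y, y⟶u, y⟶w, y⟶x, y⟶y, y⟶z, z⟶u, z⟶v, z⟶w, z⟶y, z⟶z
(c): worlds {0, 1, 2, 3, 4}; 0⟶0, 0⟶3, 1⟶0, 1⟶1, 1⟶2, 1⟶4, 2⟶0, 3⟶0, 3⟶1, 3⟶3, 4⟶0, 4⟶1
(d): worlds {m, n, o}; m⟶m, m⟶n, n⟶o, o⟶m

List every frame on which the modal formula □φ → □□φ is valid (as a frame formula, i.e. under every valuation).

(a)

The schema corresponds to transitivity: ∀x ∀y ∀z (Rxy ∧ Ryz → Rxz).
(a): condition met.
(b): fails — Ryx and Rxv but not Ryv.
(c): fails — R10 and R03 but not R13.
(d): fails — Rno and Rom but not Rnm.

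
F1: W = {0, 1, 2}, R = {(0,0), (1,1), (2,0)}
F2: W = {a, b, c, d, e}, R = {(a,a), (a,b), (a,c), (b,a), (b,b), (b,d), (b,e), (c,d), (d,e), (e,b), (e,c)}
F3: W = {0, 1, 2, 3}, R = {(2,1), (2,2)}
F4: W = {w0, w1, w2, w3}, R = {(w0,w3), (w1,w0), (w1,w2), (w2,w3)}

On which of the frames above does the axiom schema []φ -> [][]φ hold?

F1, F3

The schema corresponds to transitivity: forall x forall y forall z (Rxy & Ryz -> Rxz).
F1: condition met.
F2: fails — Rde and Reb but not Rdb.
F3: condition met.
F4: fails — Rw1w2 and Rw2w3 but not Rw1w3.
Valid on: F1, F3.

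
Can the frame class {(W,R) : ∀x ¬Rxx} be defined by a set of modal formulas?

Modal frame validity is preserved under surjective bounded morphisms.
The 2-cycle (worlds 0,1 with 0→1→0) is irreflexive, and the map sending every world to a single reflexive point • is a surjective bounded morphism (forth: every edge maps to (•,•); back: every world has a successor). So any modal formula valid on the 2-cycle is also valid on the reflexive point, which is not irreflexive.
Hence irreflexivity is not modally definable.

No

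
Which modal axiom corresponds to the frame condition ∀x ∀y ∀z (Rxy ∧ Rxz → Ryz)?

The condition is the Euclidean property. The 5 schema ◇r → □◇r defines it.
Suppose ◇r→□◇r is valid. Take Rxy, Rxz and set V(r)={y}. Then ◇r at x, so □◇r at x, so ◇r at z, so some w with Rzw has r; w=y, i.e. Rzy. By symmetry of the argument, Ryz.

◇r → □◇r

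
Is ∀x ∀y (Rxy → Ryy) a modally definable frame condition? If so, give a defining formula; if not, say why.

Definable; □(□r → r) defines it

This is a Sahlqvist condition; the T□ axiom □(□r → r) defines it.
Suppose □(□r→r) is valid. Take Rxy and set V(r)={w : Ryw}. Then at y, □r holds; since □(□r→r) at x, □r→r at y, so r at y, i.e. Ryy.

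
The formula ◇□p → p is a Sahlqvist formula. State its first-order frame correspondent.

symmetry: ∀x ∀y (Rxy → Ryx)

This is frame-equivalent to p → □◇p (substitute ¬p for p and contrapose).
Suppose p→□◇p is valid. Take Rxy and set V(p)={x}. Then p at x, so □◇p at x, so ◇p at y, so some z with Ryz has p; z=x, i.e. Ryx.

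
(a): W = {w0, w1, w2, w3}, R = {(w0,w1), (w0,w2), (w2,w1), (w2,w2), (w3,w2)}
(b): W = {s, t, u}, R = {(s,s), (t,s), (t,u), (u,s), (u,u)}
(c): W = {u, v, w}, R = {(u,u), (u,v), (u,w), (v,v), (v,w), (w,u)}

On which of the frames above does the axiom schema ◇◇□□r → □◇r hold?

(b), (c)

This is the axiom for a generalized confluence (Geach) condition; its first-order frame correspondent is ∀x ∀y ∀z ((xR²y ∧ xRz) → ∃w (yR²w ∧ zRw)).
(a): fails — w0R²w1, w0Rw1 but no w with w1R²w and w1Rw.
(b): ✓.
(c): ✓.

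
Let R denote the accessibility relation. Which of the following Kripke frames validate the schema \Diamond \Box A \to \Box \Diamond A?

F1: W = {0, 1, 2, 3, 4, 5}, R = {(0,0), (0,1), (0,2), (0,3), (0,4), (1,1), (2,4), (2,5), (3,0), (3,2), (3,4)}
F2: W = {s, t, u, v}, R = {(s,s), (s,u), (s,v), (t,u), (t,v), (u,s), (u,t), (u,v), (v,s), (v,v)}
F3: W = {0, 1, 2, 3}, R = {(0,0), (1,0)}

This is the axiom for convergence; its first-order frame correspondent is \forall x \forall y \forall z (Rxy \wedge Rxz \to \exists w (Ryw \wedge Rzw)).
F1: fails — R00 and R04 but 0 and 4 have no common successor.
F2: ✓.
F3: ✓.
Valid on: F2, F3.

F2, F3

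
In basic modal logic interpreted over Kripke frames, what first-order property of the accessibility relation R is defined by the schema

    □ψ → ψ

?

Reflexivity

Suppose □ψ→ψ is valid. At any x set V(ψ)={w : Rxw}. Then □ψ holds at x, so ψ holds at x, i.e. Rxx.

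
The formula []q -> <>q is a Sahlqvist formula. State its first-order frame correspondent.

seriality

Suppose □q→◇q is valid. At any x set V(q)=W. Then □q at x, so ◇q at x, so x has a successor.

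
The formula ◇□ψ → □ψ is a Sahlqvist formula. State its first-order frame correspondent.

the Euclidean property: ∀x ∀y ∀z (Rxy ∧ Rxz → Ryz)

This is frame-equivalent to ◇ψ → □◇ψ (substitute ¬ψ for ψ and contrapose).
Suppose ◇ψ→□◇ψ is valid. Take Rxy, Rxz and set V(ψ)={y}. Then ◇ψ at x, so □◇ψ at x, so ◇ψ at z, so some w with Rzw has ψ; w=y, i.e. Rzy. By symmetry of the argument, Ryz.
Conversely, any frame satisfying ∀x ∀y ∀z (Rxy ∧ Rxz → Ryz) validates the schema.
Frame condition: ∀x ∀y ∀z (Rxy ∧ Rxz → Ryz).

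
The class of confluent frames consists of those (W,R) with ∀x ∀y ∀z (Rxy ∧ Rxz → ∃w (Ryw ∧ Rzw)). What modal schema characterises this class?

A defining formula is ◇□ψ → □◇ψ (the .2 axiom).
Suppose ◇□ψ→□◇ψ is valid. Take Rxy, Rxz and set V(ψ)={w : Ryw}. Then □ψ at y so ◇□ψ at x, so □◇ψ at x, so ◇ψ at z, giving w with Rzw and Ryw.

◇□ψ → □◇ψ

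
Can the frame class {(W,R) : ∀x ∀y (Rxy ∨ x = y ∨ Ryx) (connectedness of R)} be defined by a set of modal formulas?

No

If a class were modally definable it would be closed under disjoint unions (Goldblatt–Thomason).
Take 4 disjoint single-world reflexive frames: each is trivially connected, but their disjoint union has 4 worlds with no edge between distinct components, so it is not connected.
Hence connectedness of R is not modally definable.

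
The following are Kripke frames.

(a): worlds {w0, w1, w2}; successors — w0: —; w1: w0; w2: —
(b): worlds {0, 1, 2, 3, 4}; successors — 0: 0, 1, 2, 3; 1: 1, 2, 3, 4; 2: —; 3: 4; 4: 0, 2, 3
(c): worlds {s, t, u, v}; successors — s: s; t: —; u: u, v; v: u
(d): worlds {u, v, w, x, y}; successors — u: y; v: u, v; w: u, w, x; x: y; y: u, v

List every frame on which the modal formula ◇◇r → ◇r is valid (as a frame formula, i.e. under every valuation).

Frame correspondent (Sahlqvist): ∀x ∀y ∀z (Rxy ∧ Ryz → Rxz) — i.e. transitivity.
(a): holds.
(b): fails — R34 and R40 but not R30.
(c): fails — Rvu and Ruv but not Rvv.
(d): fails — Rwu and Ruy but not Rwy.
Valid on: (a).

(a)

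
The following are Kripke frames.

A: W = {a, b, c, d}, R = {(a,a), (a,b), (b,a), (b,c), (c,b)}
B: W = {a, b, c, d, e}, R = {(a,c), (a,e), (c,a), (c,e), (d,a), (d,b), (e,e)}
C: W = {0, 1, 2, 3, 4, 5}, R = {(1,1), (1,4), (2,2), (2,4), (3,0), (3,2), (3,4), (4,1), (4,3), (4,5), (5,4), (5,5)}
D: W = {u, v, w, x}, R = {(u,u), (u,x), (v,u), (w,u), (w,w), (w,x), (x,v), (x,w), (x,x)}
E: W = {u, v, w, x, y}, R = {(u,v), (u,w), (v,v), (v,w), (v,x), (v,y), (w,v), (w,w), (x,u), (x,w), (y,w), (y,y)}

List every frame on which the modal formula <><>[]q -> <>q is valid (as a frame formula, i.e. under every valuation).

The schema corresponds to a generalized confluence (Geach) condition: forall x forall y (x R^2 y -> exists w (yRw & xRw)).
A: ✓.
B: fails — dR²e but no w with eRw and dRw.
C: fails — 2R²4 but no w with 4Rw and 2Rw.
D: fails — vR²x but no t with xRt and vRt.
E: ✓.
Valid on: A, E.

A, E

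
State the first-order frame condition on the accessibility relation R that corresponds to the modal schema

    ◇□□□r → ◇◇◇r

This is a Sahlqvist (Geach-type) schema ◇^1□^3r → □^0◇^3r.
Minimal-valuation argument: fix x; take any y with xR^1y and any z with xR^0z. Set V(r) to the set of worlds R-reachable from y in exactly 3 steps. Then □^3r holds at y, so the antecedent holds at x; validity forces ◇^3r at z, giving a w with zR^3w and yR^3w.
First-order correspondent: ∀x ∀y (xRy → ∃w (yR³w ∧ xR³w)).

∀x ∀y (xRy → ∃w (yR³w ∧ xR³w))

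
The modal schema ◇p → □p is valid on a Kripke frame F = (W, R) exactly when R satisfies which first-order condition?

This schema is the CD axiom.
It corresponds to partial functionality: ∀x ∀y ∀z (Rxy ∧ Rxz → y = z).

partial functionality: ∀x ∀y ∀z (Rxy ∧ Rxz → y = z)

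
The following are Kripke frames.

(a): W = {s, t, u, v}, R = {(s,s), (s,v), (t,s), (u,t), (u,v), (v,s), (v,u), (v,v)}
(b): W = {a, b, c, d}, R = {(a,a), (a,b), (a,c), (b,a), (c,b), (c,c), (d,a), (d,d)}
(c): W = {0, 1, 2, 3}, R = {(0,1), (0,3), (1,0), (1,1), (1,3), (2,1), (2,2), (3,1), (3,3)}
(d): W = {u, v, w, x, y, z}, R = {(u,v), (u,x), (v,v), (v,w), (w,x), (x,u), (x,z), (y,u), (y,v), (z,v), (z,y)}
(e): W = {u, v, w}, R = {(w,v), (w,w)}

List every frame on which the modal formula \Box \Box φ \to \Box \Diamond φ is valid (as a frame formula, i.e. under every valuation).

(a), (b), (c), (d)

This is the axiom for a generalized confluence (Geach) condition; its first-order frame correspondent is \forall x \forall z (xRz \to \exists w (x R^2 w \wedge zRw)).
(a): ✓.
(b): ✓.
(c): ✓.
(d): ✓.
(e): fails — wRv but no t with wR²t and vRt.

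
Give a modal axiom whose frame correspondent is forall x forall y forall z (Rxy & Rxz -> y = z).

This is partial functionality; the standard corresponding axiom is CD: ◇s → □s.
Suppose ◇s→□s is valid. Take Rxy, Rxz and set V(s)={y}. Then ◇s at x, so □s at x, so s at z, i.e. z=y.

◇s → □s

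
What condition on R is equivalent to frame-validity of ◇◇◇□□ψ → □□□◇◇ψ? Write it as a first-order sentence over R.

∀x ∀y ∀z ((xR³y ∧ xR³z) → ∃w (yR²w ∧ zR²w))

This is a Sahlqvist (Geach-type) schema ◇^3□^2ψ → □^3◇^2ψ.
First-order correspondent: ∀x ∀y ∀z ((xR³y ∧ xR³z) → ∃w (yR²w ∧ zR²w)).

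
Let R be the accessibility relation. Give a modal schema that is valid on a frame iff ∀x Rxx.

□r → r

This is reflexivity; the standard corresponding axiom is T: □r → r.
Suppose □r→r is valid. At any x set V(r)={w : Rxw}. Then □r holds at x, so r holds at x, i.e. Rxx.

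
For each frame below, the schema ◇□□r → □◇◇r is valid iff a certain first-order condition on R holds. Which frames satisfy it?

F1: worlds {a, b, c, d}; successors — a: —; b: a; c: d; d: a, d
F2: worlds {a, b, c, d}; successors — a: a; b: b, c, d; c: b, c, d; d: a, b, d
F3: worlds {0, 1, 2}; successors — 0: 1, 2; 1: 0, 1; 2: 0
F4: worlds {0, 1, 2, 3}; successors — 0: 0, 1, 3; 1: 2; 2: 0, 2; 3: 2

The schema corresponds to a generalized confluence (Geach) condition: ∀x ∀y ∀z ((xRy ∧ xRz) → ∃w (yR²w ∧ zR²w)).
F1: fails — bRa, bRa but no w with aR²w and aR²w.
F2: condition met.
F3: condition met.
F4: condition met.

F2, F3, F4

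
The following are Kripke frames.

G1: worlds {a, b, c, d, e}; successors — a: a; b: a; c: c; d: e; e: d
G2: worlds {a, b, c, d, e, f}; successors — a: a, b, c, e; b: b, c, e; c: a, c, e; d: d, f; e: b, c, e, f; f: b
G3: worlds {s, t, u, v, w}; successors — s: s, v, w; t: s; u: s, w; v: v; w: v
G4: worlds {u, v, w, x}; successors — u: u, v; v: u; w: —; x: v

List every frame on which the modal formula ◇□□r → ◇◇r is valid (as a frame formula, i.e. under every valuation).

G2, G3, G4

Frame correspondent (Sahlqvist): ∀x ∀y (xRy → ∃w (yR²w ∧ xR²w)) — i.e. a generalized confluence (Geach) condition.
G1: fails — dRe but no w with eR²w and dR²w.
G2: ✓.
G3: ✓.
G4: ✓.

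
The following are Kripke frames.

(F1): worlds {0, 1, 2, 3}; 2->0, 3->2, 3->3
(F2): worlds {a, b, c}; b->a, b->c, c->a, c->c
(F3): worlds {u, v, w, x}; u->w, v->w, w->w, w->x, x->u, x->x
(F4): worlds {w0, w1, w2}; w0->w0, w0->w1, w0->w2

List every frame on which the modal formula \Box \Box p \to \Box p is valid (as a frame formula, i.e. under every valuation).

(F2), (F3), (F4)

This is the axiom for density; its first-order frame correspondent is \forall x \forall y (Rxy \to \exists z (Rxz \wedge Rzy)).
(F1): fails — R20 but no z with R2z and Rz0.
(F2): condition met.
(F3): condition met.
(F4): condition met.
Valid on: (F2), (F3), (F4).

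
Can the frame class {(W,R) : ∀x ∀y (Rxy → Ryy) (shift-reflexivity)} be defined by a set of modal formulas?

The condition is shift-reflexivity. A defining modal formula is □(□p → p).
Suppose □(□p→p) is valid. Take Rxy and set V(p)={w : Ryw}. Then at y, □p holds; since □(□p→p) at x, □p→p at y, so p at y, i.e. Ryy.

Definable; □(□p → p) defines it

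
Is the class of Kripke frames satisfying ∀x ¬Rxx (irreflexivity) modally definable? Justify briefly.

Not definable by any modal formula

Any modally definable frame class is closed under surjective bounded morphisms.
The 4-cycle (worlds a,b,c,d with a→b→c→d→a) is irreflexive, and the map sending every world to a single reflexive point • is a surjective bounded morphism (forth: every edge maps to (•,•); back: every world has a successor). So any modal formula valid on the 4-cycle is also valid on the reflexive point, which is not irreflexive.
So the class is not modally definable.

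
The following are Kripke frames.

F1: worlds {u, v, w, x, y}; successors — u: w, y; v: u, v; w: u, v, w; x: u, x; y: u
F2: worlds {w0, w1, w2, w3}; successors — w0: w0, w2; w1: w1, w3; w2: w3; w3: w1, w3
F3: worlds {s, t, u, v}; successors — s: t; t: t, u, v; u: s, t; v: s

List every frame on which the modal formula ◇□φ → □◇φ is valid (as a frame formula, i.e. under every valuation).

This is the axiom for convergence; its first-order frame correspondent is ∀x ∀y ∀z (Rxy ∧ Rxz → ∃w (Ryw ∧ Rzw)).
F1: fails — Rvv and Rvu but v and u have no common successor.
F2: fails — Rw0w2 and Rw0w0 but w2 and w0 have no common successor.
F3: fails — Rtv and Rtt but v and t have no common successor.

none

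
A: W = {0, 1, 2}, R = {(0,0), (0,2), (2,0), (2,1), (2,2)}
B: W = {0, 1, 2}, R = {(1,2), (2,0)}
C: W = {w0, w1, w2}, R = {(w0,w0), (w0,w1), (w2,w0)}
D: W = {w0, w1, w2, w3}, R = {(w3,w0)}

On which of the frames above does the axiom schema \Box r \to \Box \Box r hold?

D

The schema corresponds to transitivity: \forall x \forall y \forall z (Rxy \wedge Ryz \to Rxz).
A: fails — R02 and R21 but not R01.
B: fails — R12 and R20 but not R10.
C: fails — Rw2w0 and Rw0w1 but not Rw2w1.
D: ✓.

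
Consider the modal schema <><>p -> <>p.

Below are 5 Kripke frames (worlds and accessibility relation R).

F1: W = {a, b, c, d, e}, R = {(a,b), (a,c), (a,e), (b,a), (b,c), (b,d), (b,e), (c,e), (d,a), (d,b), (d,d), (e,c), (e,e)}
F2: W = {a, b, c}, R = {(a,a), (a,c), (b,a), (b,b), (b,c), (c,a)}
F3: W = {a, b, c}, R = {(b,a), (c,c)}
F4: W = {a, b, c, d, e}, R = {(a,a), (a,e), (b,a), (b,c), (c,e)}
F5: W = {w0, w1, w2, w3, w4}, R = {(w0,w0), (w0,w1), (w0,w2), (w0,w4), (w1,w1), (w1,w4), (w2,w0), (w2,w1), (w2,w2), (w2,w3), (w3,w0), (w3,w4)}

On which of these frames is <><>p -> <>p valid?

F3

The schema corresponds to transitivity: forall x forall y forall z (Rxy & Ryz -> Rxz).
F1: fails — Rab and Rba but not Raa.
F2: fails — Rca and Rac but not Rcc.
F3: condition met.
F4: fails — Rbc and Rce but not Rbe.
F5: fails — Rw3w0 and Rw0w1 but not Rw3w1.
Valid on: F3.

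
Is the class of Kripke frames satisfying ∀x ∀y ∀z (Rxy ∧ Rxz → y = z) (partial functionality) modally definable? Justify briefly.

The condition is partial functionality. A defining modal formula is ◇p → □p.
Suppose ◇p→□p is valid. Take Rxy, Rxz and set V(p)={y}. Then ◇p at x, so □p at x, so p at z, i.e. z=y.

Yes, by ◇p → □p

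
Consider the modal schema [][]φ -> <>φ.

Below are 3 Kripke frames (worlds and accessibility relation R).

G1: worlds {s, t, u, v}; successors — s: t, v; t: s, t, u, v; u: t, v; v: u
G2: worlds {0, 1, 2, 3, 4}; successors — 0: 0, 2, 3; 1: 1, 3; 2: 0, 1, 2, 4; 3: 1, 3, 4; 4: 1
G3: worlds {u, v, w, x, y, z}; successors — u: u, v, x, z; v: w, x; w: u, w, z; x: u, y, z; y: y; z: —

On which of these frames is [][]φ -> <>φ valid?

G2

This is the axiom for a generalized confluence (Geach) condition; its first-order frame correspondent is forall x exists w (x R^2 w & xRw).
G1: fails — at v but no w with vR²w and vRw.
G2: condition met.
G3: fails — at z but no t with zR²t and zRt.
Valid on: G2.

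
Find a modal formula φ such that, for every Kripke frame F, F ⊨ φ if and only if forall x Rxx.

A defining formula is □p → p (the T axiom).

□p → p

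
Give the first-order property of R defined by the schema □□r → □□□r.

∀x ∀z (xR³z → ∃w (xR²w ∧ z = w))

This is a Sahlqvist (Geach-type) schema ◇^0□^2r → □^3◇^0r.
First-order correspondent: ∀x ∀z (xR³z → ∃w (xR²w ∧ z = w)).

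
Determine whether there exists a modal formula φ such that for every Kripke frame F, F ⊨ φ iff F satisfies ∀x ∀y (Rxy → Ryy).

Yes, by □(□r → r)

Yes: it is shift-reflexivity, defined by the T□ schema □(□r → r).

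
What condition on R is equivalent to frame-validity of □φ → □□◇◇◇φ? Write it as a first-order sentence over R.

∀x ∀z (xR²z → ∃w (xRw ∧ zR³w))

This is a Sahlqvist (Geach-type) schema ◇^0□^1φ → □^2◇^3φ.
Minimal-valuation argument: fix x; take any y with xR^0y and any z with xR^2z. Set V(φ) to the set of worlds R-reachable from y in exactly 1 step. Then □^1φ holds at y, so the antecedent holds at x; validity forces ◇^3φ at z, giving a w with zR^3w and yR^1w.
First-order correspondent: ∀x ∀z (xR²z → ∃w (xRw ∧ zR³w)).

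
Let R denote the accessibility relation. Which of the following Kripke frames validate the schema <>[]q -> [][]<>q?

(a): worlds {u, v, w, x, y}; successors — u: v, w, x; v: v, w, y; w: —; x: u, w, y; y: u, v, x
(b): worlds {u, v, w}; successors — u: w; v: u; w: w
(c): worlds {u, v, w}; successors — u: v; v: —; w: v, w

Frame correspondent (Sahlqvist): forall x forall y forall z ((xRy & x R^2 z) -> exists w (yRw & zRw)) — i.e. a generalized confluence (Geach) condition.
(a): fails — uRv, uR²w but no t with vRt and wRt.
(b): ✓.
(c): fails — wRv, wR²v but no t with vRt and vRt.

(b)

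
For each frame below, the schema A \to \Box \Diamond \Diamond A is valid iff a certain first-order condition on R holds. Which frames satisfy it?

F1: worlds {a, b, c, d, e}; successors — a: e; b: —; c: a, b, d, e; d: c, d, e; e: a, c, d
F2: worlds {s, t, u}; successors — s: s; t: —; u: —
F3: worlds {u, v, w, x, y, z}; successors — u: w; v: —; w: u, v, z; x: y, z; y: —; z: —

This is the axiom for a generalized confluence (Geach) condition; its first-order frame correspondent is \forall x \forall z (xRz \to \exists w (x = w \wedge z R^2 w)).
F1: fails — cRb but no w with c=w and bR²w.
F2: condition met.
F3: fails — uRw but no t with u=t and wR²t.

F2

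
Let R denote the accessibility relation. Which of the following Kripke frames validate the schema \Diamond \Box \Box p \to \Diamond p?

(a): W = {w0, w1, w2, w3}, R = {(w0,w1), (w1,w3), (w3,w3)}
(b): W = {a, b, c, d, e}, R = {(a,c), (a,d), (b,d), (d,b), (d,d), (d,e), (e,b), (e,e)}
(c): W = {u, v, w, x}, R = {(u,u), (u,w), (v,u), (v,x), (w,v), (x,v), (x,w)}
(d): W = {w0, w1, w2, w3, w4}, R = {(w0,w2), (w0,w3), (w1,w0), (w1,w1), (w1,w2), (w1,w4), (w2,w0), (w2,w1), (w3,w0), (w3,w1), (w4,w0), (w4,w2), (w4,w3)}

This is the axiom for a generalized confluence (Geach) condition; its first-order frame correspondent is \forall x \forall y (xRy \to \exists w (y R^2 w \wedge xRw)).
(a): fails — w0Rw1 but no w with w1R²w and w0Rw.
(b): fails — aRc but no w with cR²w and aRw.
(c): fails — xRw but no t with wR²t and xRt.
(d): ✓.

(d)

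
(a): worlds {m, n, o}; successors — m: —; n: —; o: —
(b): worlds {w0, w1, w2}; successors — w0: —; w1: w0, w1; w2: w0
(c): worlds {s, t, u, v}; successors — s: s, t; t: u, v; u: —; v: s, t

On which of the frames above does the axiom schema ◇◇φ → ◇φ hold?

The schema corresponds to transitivity: ∀x ∀y ∀z (Rxy ∧ Ryz → Rxz).
(a): satisfies the condition.
(b): satisfies the condition.
(c): fails — Rtv and Rvt but not Rtt.

(a), (b)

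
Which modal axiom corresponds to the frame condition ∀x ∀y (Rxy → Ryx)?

A defining formula is ψ → □◇ψ (the B axiom).
Suppose ψ→□◇ψ is valid. Take Rxy and set V(ψ)={x}. Then ψ at x, so □◇ψ at x, so ◇ψ at y, so some z with Ryz has ψ; z=x, i.e. Ryx.

ψ → □◇ψ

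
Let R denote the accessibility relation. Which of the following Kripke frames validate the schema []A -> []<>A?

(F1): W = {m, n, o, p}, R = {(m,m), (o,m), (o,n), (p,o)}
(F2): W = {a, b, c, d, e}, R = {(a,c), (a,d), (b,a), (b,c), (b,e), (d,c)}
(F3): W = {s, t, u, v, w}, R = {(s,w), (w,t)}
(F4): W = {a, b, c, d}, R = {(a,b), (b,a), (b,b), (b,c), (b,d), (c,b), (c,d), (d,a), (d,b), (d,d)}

(F4)

The schema corresponds to a generalized confluence (Geach) condition: forall x forall z (xRz -> exists w (xRw & zRw)).
(F1): fails — oRn but no w with oRw and nRw.
(F2): fails — aRc but no w with aRw and cRw.
(F3): fails — sRw but no w* with sRw* and wRw*.
(F4): ✓.
Valid on: (F4).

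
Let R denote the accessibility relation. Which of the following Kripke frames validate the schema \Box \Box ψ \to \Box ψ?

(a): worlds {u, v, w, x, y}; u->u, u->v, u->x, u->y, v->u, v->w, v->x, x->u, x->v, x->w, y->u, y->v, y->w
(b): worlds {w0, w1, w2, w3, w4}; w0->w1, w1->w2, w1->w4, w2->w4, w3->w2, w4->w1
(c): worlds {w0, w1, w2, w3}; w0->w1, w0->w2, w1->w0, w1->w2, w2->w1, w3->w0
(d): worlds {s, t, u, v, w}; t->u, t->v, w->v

(a)

This is the axiom for density; its first-order frame correspondent is \forall x \forall y (Rxy \to \exists z (Rxz \wedge Rzy)).
(a): condition met.
(b): fails — Rw1w2 but no z with Rw1z and Rzw2.
(c): fails — Rw1w0 but no z with Rw1z and Rzw0.
(d): fails — Rtu but no z with Rtz and Rzu.
Valid on: (a).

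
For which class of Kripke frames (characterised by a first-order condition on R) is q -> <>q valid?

This is frame-equivalent to □q → q (substitute ¬q for q and contrapose).
Suppose □q→q is valid. At any x set V(q)={w : Rxw}. Then □q holds at x, so q holds at x, i.e. Rxx.
The converse is a direct semantic check.
Frame condition: forall x Rxx.

Reflexivity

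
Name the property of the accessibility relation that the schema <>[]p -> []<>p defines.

Convergence

Suppose ◇□p→□◇p is valid. Take Rxy, Rxz and set V(p)={w : Ryw}. Then □p at y so ◇□p at x, so □◇p at x, so ◇p at z, giving w with Rzw and Ryw.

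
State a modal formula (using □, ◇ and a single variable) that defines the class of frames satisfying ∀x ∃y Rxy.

A defining formula is □q → ◇q (the D axiom).

□q → ◇q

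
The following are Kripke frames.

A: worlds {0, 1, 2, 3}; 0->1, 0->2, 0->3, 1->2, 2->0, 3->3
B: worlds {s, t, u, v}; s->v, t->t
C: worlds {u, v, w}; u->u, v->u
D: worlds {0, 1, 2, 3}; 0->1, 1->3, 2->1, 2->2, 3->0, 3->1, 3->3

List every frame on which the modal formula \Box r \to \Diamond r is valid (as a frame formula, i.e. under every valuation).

A, D

Frame correspondent (Sahlqvist): \forall x \exists y Rxy — i.e. seriality.
A: holds.
B: fails — world u has no successor.
C: fails — world w has no successor.
D: holds.
Valid on: A, D.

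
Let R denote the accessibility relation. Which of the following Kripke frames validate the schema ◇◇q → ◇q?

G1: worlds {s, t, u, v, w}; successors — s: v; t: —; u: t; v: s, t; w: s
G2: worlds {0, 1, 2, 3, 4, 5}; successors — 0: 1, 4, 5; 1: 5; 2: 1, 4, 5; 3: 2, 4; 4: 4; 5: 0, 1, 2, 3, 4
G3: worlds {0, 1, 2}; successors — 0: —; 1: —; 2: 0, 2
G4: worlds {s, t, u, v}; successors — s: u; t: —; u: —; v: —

The schema corresponds to transitivity: ∀x ∀y ∀z (Rxy ∧ Ryz → Rxz).
G1: fails — Rvs and Rsv but not Rvv.
G2: fails — R32 and R25 but not R35.
G3: ✓.
G4: ✓.
Valid on: G3, G4.

G3, G4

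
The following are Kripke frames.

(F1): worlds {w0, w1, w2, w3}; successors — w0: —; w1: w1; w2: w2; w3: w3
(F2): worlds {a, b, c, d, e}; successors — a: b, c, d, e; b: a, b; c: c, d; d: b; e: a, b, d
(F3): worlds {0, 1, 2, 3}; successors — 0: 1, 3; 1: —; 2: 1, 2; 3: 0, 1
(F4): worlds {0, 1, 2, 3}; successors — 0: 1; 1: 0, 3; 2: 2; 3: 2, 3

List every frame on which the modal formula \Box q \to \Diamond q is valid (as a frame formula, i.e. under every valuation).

(F2), (F4)

Frame correspondent (Sahlqvist): \forall x \exists y Rxy — i.e. seriality.
(F1): fails — world w0 has no successor.
(F2): satisfies the condition.
(F3): fails — world 1 has no successor.
(F4): satisfies the condition.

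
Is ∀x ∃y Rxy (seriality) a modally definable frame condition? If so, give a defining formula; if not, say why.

Yes — defined by □p → ◇p

The condition is seriality. A defining modal formula is □p → ◇p.
Suppose □p→◇p is valid. At any x set V(p)=W. Then □p at x, so ◇p at x, so x has a successor.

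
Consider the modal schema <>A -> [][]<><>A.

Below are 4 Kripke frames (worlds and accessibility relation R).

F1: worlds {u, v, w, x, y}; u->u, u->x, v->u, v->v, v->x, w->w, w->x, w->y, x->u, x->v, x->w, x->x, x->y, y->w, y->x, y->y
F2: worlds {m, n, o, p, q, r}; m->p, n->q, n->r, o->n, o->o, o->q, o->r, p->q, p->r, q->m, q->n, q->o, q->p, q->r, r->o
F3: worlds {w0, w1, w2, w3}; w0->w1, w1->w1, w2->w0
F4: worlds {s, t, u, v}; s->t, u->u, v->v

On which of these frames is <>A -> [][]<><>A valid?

F1, F4

This is the axiom for a generalized confluence (Geach) condition; its first-order frame correspondent is forall x forall y forall z ((xRy & x R^2 z) -> exists w (y = w & z R^2 w)).
F1: holds.
F2: fails — mRp, mR²r but no w with p=w and rR²w.
F3: fails — w2Rw0, w2R²w1 but no w with w0=w and w1R²w.
F4: holds.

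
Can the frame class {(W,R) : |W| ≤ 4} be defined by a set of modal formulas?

If a class were modally definable it would be closed under disjoint unions (Goldblatt–Thomason).
Any modal formula valid on each of 5 disjoint one-world frames is valid on their disjoint union (validity is preserved under disjoint unions). Each one-world frame has |W|=1≤4, but the union has |W|=5.
So no modal formula (or set of formulas) defines exactly the |W|≤4 frames.

Not definable by any modal formula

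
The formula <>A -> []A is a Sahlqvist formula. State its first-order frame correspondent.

Partial functionality

Suppose ◇A→□A is valid. Take Rxy, Rxz and set V(A)={y}. Then ◇A at x, so □A at x, so A at z, i.e. z=y.
The converse is a direct semantic check.
So the correspondent is partial functionality.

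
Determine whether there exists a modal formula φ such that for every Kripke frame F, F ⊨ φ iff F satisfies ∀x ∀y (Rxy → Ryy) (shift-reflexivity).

Definable; □(□q → q) defines it

This is a Sahlqvist condition; the T□ axiom □(□q → q) defines it.
Suppose □(□q→q) is valid. Take Rxy and set V(q)={w : Ryw}. Then at y, □q holds; since □(□q→q) at x, □q→q at y, so q at y, i.e. Ryy.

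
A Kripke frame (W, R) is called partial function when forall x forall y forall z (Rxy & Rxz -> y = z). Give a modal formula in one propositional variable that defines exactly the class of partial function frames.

The condition is partial functionality. The CD schema ◇r → □r defines it.

◇r → □r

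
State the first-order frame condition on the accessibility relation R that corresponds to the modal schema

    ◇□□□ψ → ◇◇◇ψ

This is a Sahlqvist (Geach-type) schema ◇^1□^3ψ → □^0◇^3ψ.
First-order correspondent: ∀x ∀y (xRy → ∃w (yR³w ∧ xR³w)).

∀x ∀y (xRy → ∃w (yR³w ∧ xR³w))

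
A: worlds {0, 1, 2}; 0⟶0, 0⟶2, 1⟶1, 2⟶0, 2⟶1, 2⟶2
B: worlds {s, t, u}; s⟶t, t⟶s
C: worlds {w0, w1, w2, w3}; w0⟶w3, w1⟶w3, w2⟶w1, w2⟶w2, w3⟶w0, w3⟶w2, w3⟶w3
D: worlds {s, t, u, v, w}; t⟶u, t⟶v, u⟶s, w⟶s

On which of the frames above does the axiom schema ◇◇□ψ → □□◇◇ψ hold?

C

This is the axiom for a generalized confluence (Geach) condition; its first-order frame correspondent is ∀x ∀y ∀z ((xR²y ∧ xR²z) → ∃w (yRw ∧ zR²w)).
A: fails — 0R²0, 0R²1 but no w with 0Rw and 1R²w.
B: fails — sR²s, sR²s but no w with sRw and sR²w.
C: ✓.
D: fails — tR²s, tR²s but no w* with sRw* and sR²w*.
Valid on: C.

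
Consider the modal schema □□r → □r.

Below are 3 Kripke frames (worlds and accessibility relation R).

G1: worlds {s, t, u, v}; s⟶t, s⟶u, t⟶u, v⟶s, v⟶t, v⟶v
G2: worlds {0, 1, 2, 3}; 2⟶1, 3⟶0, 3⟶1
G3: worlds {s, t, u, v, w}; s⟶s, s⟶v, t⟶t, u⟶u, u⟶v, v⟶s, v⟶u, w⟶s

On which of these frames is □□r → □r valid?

The schema corresponds to density: ∀x ∀y (Rxy → ∃z (Rxz ∧ Rzy)).
G1: fails — Rtu but no z with Rtz and Rzu.
G2: fails — R21 but no z with R2z and Rz1.
G3: ✓.

G3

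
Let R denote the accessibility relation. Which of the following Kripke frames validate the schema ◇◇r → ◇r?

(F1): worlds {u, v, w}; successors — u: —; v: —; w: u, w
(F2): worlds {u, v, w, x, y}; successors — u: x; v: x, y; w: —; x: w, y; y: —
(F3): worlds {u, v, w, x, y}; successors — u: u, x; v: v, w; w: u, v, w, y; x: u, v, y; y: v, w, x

(F1)

This is the axiom for transitivity; its first-order frame correspondent is ∀x ∀y ∀z (Rxy ∧ Ryz → Rxz).
(F1): condition met.
(F2): fails — Rvx and Rxw but not Rvw.
(F3): fails — Ryx and Rxu but not Ryu.
Valid on: (F1).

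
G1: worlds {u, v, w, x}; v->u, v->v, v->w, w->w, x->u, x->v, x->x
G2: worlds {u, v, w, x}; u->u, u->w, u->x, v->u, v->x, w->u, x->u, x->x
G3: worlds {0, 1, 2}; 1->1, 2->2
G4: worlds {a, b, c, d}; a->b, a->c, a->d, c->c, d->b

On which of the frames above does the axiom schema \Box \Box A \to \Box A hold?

G1, G2, G3

This is the axiom for density; its first-order frame correspondent is \forall x \forall y (Rxy \to \exists z (Rxz \wedge Rzy)).
G1: holds.
G2: holds.
G3: holds.
G4: fails — Rdb but no z with Rdz and Rzb.
Valid on: G1, G2, G3.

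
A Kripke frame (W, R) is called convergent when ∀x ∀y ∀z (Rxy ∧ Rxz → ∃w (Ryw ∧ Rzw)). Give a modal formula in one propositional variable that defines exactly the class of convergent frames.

This is convergence; the standard corresponding axiom is .2: ◇□s → □◇s.
Suppose ◇□s→□◇s is valid. Take Rxy, Rxz and set V(s)={w : Ryw}. Then □s at y so ◇□s at x, so □◇s at x, so ◇s at z, giving w with Rzw and Ryw.

◇□s → □◇s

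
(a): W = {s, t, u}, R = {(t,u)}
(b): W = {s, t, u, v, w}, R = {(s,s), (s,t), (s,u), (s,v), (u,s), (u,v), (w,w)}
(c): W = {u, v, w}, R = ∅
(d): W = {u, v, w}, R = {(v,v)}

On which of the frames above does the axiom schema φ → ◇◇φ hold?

none

The schema corresponds to a generalized confluence (Geach) condition: ∀x ∃w (x = w ∧ xR²w).
(a): fails — at s but no w with s=w and sR²w.
(b): fails — at t but no w* with t=w* and tR²w*.
(c): fails — at u but no t with u=t and uR²t.
(d): fails — at u but no t with u=t and uR²t.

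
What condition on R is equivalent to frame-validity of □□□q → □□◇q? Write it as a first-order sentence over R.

∀x ∀z (xR²z → ∃w (xR³w ∧ zRw))

This is a Sahlqvist (Geach-type) schema ◇^0□^3q → □^2◇^1q.
First-order correspondent: ∀x ∀z (xR²z → ∃w (xR³w ∧ zRw)).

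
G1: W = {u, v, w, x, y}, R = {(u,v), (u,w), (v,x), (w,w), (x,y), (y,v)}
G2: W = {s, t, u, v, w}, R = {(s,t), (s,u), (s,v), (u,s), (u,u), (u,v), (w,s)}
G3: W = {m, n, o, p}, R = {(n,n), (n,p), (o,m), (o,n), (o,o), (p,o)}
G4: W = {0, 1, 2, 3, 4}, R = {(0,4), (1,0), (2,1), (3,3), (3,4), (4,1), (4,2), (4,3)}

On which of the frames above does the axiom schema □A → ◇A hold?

The schema corresponds to seriality: ∀x ∃y Rxy.
G1: ✓.
G2: fails — world t has no successor.
G3: fails — world m has no successor.
G4: ✓.

G1, G4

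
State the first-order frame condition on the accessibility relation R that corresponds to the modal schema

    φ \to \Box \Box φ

This is a Sahlqvist (Geach-type) schema ◇^0□^0φ → □^2◇^0φ.
Minimal-valuation argument: fix x; take any y with xR^0y and any z with xR^2z. Set V(φ) to the set of worlds R-reachable from y in exactly 0 steps. Then □^0φ holds at y, so the antecedent holds at x; validity forces ◇^0φ at z, giving a w with zR^0w and yR^0w.
First-order correspondent: \forall x \forall z (x R^2 z \to \exists w (x = w \wedge z = w)).

\forall x \forall z (x R^2 z \to \exists w (x = w \wedge z = w))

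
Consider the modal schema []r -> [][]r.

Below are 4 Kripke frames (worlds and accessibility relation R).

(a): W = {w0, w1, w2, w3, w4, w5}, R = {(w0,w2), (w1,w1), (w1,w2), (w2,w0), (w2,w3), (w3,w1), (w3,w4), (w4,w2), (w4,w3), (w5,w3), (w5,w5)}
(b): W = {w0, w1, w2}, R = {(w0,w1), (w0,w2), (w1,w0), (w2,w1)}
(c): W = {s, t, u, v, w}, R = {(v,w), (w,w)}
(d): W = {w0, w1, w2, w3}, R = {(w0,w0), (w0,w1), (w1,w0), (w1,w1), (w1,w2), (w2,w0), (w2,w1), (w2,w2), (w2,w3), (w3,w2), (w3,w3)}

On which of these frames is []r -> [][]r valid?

The schema corresponds to transitivity: forall x forall y forall z (Rxy & Ryz -> Rxz).
(a): fails — Rw1w2 and Rw2w0 but not Rw1w0.
(b): fails — Rw0w1 and Rw1w0 but not Rw0w0.
(c): satisfies the condition.
(d): fails — Rw1w2 and Rw2w3 but not Rw1w3.
Valid on: (c).

(c)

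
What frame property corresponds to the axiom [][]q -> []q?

density: forall x forall y (Rxy -> exists z (Rxz & Rzy))

This schema is the C4 axiom.
Its frame correspondent is density — forall x forall y (Rxy -> exists z (Rxz & Rzy)).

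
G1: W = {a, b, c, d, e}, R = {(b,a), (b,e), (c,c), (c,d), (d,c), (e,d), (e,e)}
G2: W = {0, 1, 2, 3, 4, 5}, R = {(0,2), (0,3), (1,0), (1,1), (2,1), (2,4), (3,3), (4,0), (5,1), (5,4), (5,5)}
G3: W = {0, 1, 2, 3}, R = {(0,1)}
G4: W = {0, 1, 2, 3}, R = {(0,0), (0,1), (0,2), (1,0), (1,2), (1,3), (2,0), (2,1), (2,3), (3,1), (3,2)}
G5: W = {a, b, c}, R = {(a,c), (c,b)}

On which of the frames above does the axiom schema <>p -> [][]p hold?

G3

Frame correspondent (Sahlqvist): forall x forall y forall z ((xRy & x R^2 z) -> exists w (y = w & z = w)) — i.e. a generalized confluence (Geach) condition.
G1: fails — bRa, bR²d but a ≠ d.
G2: fails — 0R2, 0R²1 but 2 ≠ 1.
G3: holds.
G4: fails — 0R0, 0R²1 but 0 ≠ 1.
G5: fails — aRc, aR²b but c ≠ b.
Valid on: G3.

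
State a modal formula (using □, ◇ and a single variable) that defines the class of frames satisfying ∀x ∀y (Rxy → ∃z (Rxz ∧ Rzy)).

A defining formula is □□p → □p (the C4 axiom).
Suppose □□p→□p is valid. Take Rxy and set V(p)={w : xR²w}. Then □□p at x, so □p at x, so p at y, i.e. ∃z(Rxz∧Rzy).

□□p → □p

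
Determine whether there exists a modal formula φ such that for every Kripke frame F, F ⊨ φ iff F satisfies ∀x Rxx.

The condition is reflexivity. A defining modal formula is □p → p.
Suppose □p→p is valid. At any x set V(p)={w : Rxw}. Then □p holds at x, so p holds at x, i.e. Rxx.

Definable; □p → p defines it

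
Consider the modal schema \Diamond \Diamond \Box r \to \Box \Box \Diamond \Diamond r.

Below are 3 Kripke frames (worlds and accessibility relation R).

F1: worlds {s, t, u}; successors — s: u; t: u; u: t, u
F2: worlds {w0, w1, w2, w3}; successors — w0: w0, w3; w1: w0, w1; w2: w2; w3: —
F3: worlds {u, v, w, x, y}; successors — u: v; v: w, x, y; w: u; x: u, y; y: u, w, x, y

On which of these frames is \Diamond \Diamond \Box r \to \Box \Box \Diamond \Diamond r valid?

Frame correspondent (Sahlqvist): \forall x \forall y \forall z ((x R^2 y \wedge x R^2 z) \to \exists w (yRw \wedge z R^2 w)) — i.e. a generalized confluence (Geach) condition.
F1: holds.
F2: fails — w0R²w0, w0R²w3 but no w with w0Rw and w3R²w.
F3: fails — uR²w, uR²w but no t with wRt and wR²t.

F1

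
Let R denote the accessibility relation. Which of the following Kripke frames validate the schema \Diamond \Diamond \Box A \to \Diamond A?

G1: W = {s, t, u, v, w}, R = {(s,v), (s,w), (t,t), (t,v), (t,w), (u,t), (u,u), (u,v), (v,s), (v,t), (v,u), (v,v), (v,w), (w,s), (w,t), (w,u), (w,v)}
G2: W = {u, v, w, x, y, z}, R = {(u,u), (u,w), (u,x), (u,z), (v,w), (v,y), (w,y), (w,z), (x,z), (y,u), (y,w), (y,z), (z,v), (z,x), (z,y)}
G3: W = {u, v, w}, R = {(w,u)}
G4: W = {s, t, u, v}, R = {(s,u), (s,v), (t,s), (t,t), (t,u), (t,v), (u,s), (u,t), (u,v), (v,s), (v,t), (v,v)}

This is the axiom for a generalized confluence (Geach) condition; its first-order frame correspondent is \forall x \forall y (x R^2 y \to \exists w (yRw \wedge xRw)).
G1: condition met.
G2: fails — xR²v but no t with vRt and xRt.
G3: condition met.
G4: condition met.

G1, G3, G4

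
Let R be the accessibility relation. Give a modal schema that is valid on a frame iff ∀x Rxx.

□ψ → ψ

The condition is reflexivity. The T schema □ψ → ψ defines it.
Suppose □ψ→ψ is valid. At any x set V(ψ)={w : Rxw}. Then □ψ holds at x, so ψ holds at x, i.e. Rxx.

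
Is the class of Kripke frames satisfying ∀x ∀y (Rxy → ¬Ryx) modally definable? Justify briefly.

Not definable by any modal formula

Modal frame validity is preserved under surjective bounded morphisms.
The 5-cycle (worlds s,t,u,v,w with s→t→u→v→w→s) is asymmetric. Mapping every world to a single reflexive point • is a surjective bounded morphism, and the reflexive point is not asymmetric (R•• but asymmetry requires ¬R••).
So no modal formula (or set of formulas) defines exactly the asymmetric frames.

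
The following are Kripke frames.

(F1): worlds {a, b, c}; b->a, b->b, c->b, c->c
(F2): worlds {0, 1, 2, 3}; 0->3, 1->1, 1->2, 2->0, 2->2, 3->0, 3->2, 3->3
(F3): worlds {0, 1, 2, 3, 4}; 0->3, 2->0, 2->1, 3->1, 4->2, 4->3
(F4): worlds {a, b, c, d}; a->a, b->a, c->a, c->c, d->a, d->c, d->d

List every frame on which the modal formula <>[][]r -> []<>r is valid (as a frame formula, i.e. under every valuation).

Frame correspondent (Sahlqvist): forall x forall y forall z ((xRy & xRz) -> exists w (y R^2 w & zRw)) — i.e. a generalized confluence (Geach) condition.
(F1): fails — bRa, bRa but no w with aR²w and aRw.
(F2): condition met.
(F3): fails — 0R3, 0R3 but no w with 3R²w and 3Rw.
(F4): condition met.
Valid on: (F2), (F4).

(F2), (F4)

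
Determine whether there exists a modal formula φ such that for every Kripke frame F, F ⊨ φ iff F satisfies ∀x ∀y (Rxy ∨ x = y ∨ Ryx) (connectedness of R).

Any modally definable frame class is closed under disjoint unions.
Take 2 disjoint single-world reflexive frames: each is trivially connected, but their disjoint union has 2 worlds with no edge between distinct components, so it is not connected.
So the class is not modally definable.

No — not modally definable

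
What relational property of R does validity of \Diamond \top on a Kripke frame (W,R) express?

◇⊤ holds at w iff w has a successor, so frame-validity of ◇⊤ is exactly seriality. Equivalently via □q → ◇q:
Suppose □q→◇q is valid. At any x set V(q)=W. Then □q at x, so ◇q at x, so x has a successor.

Seriality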